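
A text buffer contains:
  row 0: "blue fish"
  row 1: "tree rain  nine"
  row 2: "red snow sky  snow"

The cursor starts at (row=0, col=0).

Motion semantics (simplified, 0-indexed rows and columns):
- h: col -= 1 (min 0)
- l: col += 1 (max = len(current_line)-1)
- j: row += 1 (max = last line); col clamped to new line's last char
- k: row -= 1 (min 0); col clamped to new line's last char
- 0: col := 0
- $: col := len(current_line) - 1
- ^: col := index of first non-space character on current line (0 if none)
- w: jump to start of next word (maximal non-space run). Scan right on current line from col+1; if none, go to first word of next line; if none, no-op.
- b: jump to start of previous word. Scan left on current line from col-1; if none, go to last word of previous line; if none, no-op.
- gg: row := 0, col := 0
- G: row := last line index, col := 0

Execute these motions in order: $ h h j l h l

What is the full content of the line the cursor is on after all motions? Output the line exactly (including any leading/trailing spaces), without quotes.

After 1 ($): row=0 col=8 char='h'
After 2 (h): row=0 col=7 char='s'
After 3 (h): row=0 col=6 char='i'
After 4 (j): row=1 col=6 char='a'
After 5 (l): row=1 col=7 char='i'
After 6 (h): row=1 col=6 char='a'
After 7 (l): row=1 col=7 char='i'

Answer: tree rain  nine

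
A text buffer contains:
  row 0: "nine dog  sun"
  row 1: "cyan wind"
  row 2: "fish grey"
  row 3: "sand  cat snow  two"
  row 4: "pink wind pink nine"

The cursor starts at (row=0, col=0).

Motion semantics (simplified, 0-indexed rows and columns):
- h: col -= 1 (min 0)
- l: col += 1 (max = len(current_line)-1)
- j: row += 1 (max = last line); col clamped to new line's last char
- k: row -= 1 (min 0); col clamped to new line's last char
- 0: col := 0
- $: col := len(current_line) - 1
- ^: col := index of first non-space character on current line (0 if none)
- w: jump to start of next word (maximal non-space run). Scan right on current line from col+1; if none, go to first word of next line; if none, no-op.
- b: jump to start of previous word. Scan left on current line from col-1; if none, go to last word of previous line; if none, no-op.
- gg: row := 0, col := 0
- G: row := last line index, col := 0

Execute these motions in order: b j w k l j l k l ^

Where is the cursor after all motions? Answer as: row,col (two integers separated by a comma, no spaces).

Answer: 0,0

Derivation:
After 1 (b): row=0 col=0 char='n'
After 2 (j): row=1 col=0 char='c'
After 3 (w): row=1 col=5 char='w'
After 4 (k): row=0 col=5 char='d'
After 5 (l): row=0 col=6 char='o'
After 6 (j): row=1 col=6 char='i'
After 7 (l): row=1 col=7 char='n'
After 8 (k): row=0 col=7 char='g'
After 9 (l): row=0 col=8 char='_'
After 10 (^): row=0 col=0 char='n'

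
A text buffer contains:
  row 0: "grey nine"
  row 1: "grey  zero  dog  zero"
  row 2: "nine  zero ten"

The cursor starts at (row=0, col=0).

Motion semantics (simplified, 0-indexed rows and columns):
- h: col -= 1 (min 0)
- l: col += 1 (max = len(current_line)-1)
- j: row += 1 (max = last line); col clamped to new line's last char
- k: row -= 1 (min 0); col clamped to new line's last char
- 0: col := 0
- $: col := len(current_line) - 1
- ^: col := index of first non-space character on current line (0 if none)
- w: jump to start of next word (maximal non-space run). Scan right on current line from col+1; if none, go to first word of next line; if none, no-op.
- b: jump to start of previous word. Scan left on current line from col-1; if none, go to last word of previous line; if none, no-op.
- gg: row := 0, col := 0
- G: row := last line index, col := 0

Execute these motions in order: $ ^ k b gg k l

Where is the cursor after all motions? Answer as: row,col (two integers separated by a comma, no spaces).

After 1 ($): row=0 col=8 char='e'
After 2 (^): row=0 col=0 char='g'
After 3 (k): row=0 col=0 char='g'
After 4 (b): row=0 col=0 char='g'
After 5 (gg): row=0 col=0 char='g'
After 6 (k): row=0 col=0 char='g'
After 7 (l): row=0 col=1 char='r'

Answer: 0,1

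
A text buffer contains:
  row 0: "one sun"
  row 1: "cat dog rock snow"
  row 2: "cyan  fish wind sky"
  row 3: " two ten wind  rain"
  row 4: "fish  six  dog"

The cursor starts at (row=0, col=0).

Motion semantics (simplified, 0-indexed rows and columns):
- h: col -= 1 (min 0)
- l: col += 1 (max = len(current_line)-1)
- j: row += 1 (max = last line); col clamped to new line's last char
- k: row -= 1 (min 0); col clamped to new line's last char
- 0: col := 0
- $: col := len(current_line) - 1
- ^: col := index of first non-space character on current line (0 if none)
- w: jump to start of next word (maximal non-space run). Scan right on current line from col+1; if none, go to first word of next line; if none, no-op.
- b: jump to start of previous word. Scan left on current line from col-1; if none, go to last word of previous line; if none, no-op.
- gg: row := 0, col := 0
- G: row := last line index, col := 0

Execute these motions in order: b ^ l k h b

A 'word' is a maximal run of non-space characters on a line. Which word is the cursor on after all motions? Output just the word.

After 1 (b): row=0 col=0 char='o'
After 2 (^): row=0 col=0 char='o'
After 3 (l): row=0 col=1 char='n'
After 4 (k): row=0 col=1 char='n'
After 5 (h): row=0 col=0 char='o'
After 6 (b): row=0 col=0 char='o'

Answer: one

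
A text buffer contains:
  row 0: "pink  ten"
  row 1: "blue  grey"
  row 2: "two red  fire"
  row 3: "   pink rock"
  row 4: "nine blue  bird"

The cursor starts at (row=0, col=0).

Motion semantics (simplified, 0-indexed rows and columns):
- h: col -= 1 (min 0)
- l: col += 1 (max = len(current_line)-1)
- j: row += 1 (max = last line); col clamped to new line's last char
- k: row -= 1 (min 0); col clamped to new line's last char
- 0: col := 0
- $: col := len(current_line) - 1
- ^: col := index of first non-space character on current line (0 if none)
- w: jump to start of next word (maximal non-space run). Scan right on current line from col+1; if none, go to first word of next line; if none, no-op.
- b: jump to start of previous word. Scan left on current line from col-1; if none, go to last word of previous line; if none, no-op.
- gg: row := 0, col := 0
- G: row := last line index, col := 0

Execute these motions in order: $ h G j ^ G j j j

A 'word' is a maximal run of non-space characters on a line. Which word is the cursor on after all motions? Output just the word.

After 1 ($): row=0 col=8 char='n'
After 2 (h): row=0 col=7 char='e'
After 3 (G): row=4 col=0 char='n'
After 4 (j): row=4 col=0 char='n'
After 5 (^): row=4 col=0 char='n'
After 6 (G): row=4 col=0 char='n'
After 7 (j): row=4 col=0 char='n'
After 8 (j): row=4 col=0 char='n'
After 9 (j): row=4 col=0 char='n'

Answer: nine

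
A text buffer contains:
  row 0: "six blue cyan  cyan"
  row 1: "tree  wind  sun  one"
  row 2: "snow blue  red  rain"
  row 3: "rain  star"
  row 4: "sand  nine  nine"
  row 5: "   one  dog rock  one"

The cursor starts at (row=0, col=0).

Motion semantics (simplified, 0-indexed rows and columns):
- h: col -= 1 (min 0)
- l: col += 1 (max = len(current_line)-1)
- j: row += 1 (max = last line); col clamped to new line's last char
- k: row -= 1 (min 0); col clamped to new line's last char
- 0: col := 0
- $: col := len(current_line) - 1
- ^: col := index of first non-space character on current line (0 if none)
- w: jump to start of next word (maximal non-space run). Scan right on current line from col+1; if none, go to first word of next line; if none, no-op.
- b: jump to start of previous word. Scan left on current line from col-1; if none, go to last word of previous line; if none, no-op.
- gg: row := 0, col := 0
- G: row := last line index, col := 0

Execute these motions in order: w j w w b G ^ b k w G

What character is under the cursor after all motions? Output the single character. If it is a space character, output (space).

After 1 (w): row=0 col=4 char='b'
After 2 (j): row=1 col=4 char='_'
After 3 (w): row=1 col=6 char='w'
After 4 (w): row=1 col=12 char='s'
After 5 (b): row=1 col=6 char='w'
After 6 (G): row=5 col=0 char='_'
After 7 (^): row=5 col=3 char='o'
After 8 (b): row=4 col=12 char='n'
After 9 (k): row=3 col=9 char='r'
After 10 (w): row=4 col=0 char='s'
After 11 (G): row=5 col=0 char='_'

Answer: (space)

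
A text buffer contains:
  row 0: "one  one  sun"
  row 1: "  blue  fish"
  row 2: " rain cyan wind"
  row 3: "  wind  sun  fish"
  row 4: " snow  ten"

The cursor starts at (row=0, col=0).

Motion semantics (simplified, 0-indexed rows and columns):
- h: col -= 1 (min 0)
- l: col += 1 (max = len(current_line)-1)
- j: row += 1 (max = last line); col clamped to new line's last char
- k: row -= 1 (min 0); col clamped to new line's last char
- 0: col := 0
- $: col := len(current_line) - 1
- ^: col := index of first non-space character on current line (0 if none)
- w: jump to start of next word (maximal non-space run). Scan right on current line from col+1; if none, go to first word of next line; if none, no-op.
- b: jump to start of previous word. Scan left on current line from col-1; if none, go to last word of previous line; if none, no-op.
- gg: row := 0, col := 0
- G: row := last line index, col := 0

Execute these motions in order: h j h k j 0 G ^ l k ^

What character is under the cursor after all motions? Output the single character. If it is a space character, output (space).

After 1 (h): row=0 col=0 char='o'
After 2 (j): row=1 col=0 char='_'
After 3 (h): row=1 col=0 char='_'
After 4 (k): row=0 col=0 char='o'
After 5 (j): row=1 col=0 char='_'
After 6 (0): row=1 col=0 char='_'
After 7 (G): row=4 col=0 char='_'
After 8 (^): row=4 col=1 char='s'
After 9 (l): row=4 col=2 char='n'
After 10 (k): row=3 col=2 char='w'
After 11 (^): row=3 col=2 char='w'

Answer: w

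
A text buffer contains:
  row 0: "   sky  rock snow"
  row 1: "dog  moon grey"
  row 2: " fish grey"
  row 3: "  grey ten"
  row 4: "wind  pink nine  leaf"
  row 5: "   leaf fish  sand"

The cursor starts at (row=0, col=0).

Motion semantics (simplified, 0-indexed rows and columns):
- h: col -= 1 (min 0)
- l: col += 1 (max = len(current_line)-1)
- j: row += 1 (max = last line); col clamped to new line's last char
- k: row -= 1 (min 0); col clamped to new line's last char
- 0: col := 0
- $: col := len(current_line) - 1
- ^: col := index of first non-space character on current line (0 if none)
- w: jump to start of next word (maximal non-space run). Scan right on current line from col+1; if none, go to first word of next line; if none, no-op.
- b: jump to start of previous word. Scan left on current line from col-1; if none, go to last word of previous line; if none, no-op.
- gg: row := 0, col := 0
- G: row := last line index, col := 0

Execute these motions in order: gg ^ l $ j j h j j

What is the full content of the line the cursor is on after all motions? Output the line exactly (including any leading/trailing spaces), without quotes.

Answer: wind  pink nine  leaf

Derivation:
After 1 (gg): row=0 col=0 char='_'
After 2 (^): row=0 col=3 char='s'
After 3 (l): row=0 col=4 char='k'
After 4 ($): row=0 col=16 char='w'
After 5 (j): row=1 col=13 char='y'
After 6 (j): row=2 col=9 char='y'
After 7 (h): row=2 col=8 char='e'
After 8 (j): row=3 col=8 char='e'
After 9 (j): row=4 col=8 char='n'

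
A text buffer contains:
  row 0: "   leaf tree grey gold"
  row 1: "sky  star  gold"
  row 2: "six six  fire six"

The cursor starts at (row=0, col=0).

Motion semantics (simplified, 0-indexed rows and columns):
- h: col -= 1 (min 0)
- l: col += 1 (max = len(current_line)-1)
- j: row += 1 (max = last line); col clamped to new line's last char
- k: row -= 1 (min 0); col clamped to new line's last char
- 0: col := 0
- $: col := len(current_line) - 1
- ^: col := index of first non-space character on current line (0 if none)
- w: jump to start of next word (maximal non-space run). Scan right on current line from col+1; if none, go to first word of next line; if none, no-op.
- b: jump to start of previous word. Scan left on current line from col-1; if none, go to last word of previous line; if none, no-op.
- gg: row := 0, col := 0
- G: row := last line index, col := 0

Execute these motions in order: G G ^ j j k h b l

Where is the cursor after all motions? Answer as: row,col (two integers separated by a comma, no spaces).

Answer: 0,19

Derivation:
After 1 (G): row=2 col=0 char='s'
After 2 (G): row=2 col=0 char='s'
After 3 (^): row=2 col=0 char='s'
After 4 (j): row=2 col=0 char='s'
After 5 (j): row=2 col=0 char='s'
After 6 (k): row=1 col=0 char='s'
After 7 (h): row=1 col=0 char='s'
After 8 (b): row=0 col=18 char='g'
After 9 (l): row=0 col=19 char='o'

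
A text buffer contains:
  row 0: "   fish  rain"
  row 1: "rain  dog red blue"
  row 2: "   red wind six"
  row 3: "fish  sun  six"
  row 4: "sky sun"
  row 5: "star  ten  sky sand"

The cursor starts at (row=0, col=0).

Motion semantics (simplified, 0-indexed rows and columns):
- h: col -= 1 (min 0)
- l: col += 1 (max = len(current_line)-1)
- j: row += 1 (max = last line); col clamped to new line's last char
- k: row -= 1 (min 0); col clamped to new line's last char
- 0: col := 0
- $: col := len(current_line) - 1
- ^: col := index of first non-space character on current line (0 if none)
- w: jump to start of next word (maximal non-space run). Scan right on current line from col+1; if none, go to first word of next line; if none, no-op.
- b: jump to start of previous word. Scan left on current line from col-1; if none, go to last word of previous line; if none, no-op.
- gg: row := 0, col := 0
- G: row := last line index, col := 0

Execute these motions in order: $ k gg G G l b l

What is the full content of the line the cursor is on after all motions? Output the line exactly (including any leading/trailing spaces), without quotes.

Answer: star  ten  sky sand

Derivation:
After 1 ($): row=0 col=12 char='n'
After 2 (k): row=0 col=12 char='n'
After 3 (gg): row=0 col=0 char='_'
After 4 (G): row=5 col=0 char='s'
After 5 (G): row=5 col=0 char='s'
After 6 (l): row=5 col=1 char='t'
After 7 (b): row=5 col=0 char='s'
After 8 (l): row=5 col=1 char='t'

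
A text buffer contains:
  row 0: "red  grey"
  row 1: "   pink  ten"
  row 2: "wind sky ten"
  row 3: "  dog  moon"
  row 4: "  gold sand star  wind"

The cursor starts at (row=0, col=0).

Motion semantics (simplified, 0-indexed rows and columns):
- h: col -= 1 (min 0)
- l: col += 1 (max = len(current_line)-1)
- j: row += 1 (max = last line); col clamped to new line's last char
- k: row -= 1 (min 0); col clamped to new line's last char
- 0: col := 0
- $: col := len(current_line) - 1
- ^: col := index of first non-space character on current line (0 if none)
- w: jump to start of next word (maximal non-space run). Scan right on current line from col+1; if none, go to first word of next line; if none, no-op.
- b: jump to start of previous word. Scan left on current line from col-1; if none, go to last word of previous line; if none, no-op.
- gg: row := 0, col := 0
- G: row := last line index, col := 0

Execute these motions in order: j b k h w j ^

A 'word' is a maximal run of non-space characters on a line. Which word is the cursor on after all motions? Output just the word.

After 1 (j): row=1 col=0 char='_'
After 2 (b): row=0 col=5 char='g'
After 3 (k): row=0 col=5 char='g'
After 4 (h): row=0 col=4 char='_'
After 5 (w): row=0 col=5 char='g'
After 6 (j): row=1 col=5 char='n'
After 7 (^): row=1 col=3 char='p'

Answer: pink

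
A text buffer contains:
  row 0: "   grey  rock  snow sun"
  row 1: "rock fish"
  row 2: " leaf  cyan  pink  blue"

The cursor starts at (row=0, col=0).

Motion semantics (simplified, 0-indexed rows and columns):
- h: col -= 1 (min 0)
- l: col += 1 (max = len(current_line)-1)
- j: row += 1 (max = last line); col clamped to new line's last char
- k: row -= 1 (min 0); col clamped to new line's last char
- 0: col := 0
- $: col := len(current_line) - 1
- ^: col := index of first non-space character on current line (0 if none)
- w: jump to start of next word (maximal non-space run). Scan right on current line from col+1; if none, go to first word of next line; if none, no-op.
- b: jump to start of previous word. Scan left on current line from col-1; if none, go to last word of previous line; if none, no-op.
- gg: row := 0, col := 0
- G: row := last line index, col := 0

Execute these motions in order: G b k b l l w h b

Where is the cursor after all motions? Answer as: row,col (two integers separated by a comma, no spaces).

Answer: 0,3

Derivation:
After 1 (G): row=2 col=0 char='_'
After 2 (b): row=1 col=5 char='f'
After 3 (k): row=0 col=5 char='e'
After 4 (b): row=0 col=3 char='g'
After 5 (l): row=0 col=4 char='r'
After 6 (l): row=0 col=5 char='e'
After 7 (w): row=0 col=9 char='r'
After 8 (h): row=0 col=8 char='_'
After 9 (b): row=0 col=3 char='g'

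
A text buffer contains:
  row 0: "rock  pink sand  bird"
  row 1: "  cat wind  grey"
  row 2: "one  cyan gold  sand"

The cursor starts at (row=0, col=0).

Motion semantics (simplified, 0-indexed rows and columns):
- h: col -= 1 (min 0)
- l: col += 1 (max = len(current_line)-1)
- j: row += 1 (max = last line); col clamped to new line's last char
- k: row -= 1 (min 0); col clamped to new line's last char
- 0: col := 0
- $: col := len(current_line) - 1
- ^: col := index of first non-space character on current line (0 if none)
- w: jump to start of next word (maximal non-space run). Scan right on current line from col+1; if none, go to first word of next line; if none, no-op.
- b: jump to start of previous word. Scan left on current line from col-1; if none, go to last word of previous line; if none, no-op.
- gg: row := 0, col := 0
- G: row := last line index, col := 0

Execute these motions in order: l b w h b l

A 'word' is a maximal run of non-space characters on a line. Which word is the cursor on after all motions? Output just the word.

Answer: rock

Derivation:
After 1 (l): row=0 col=1 char='o'
After 2 (b): row=0 col=0 char='r'
After 3 (w): row=0 col=6 char='p'
After 4 (h): row=0 col=5 char='_'
After 5 (b): row=0 col=0 char='r'
After 6 (l): row=0 col=1 char='o'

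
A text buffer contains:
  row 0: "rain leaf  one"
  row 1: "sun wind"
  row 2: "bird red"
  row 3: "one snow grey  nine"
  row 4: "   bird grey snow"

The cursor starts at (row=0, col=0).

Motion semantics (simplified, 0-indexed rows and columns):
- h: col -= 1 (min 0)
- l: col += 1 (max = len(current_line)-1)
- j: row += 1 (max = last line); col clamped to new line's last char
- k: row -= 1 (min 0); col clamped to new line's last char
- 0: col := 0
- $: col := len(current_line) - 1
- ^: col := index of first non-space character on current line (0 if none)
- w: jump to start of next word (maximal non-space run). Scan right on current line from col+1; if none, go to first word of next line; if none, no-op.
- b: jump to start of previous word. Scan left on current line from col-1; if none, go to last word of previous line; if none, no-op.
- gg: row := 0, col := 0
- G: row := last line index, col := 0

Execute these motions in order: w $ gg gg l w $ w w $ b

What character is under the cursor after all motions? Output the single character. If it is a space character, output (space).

Answer: w

Derivation:
After 1 (w): row=0 col=5 char='l'
After 2 ($): row=0 col=13 char='e'
After 3 (gg): row=0 col=0 char='r'
After 4 (gg): row=0 col=0 char='r'
After 5 (l): row=0 col=1 char='a'
After 6 (w): row=0 col=5 char='l'
After 7 ($): row=0 col=13 char='e'
After 8 (w): row=1 col=0 char='s'
After 9 (w): row=1 col=4 char='w'
After 10 ($): row=1 col=7 char='d'
After 11 (b): row=1 col=4 char='w'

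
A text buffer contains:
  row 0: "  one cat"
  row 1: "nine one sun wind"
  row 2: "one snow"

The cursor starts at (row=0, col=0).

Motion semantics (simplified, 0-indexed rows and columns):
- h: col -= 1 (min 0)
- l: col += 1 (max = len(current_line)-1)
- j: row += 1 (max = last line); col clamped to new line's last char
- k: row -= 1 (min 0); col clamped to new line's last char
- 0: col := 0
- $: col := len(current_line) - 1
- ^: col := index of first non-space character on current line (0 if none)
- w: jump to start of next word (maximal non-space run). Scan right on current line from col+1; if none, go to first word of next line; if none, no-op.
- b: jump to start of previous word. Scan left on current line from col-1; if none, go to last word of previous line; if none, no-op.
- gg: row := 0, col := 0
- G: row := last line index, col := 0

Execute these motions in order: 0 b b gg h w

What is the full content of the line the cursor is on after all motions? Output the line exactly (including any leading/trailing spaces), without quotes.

Answer:   one cat

Derivation:
After 1 (0): row=0 col=0 char='_'
After 2 (b): row=0 col=0 char='_'
After 3 (b): row=0 col=0 char='_'
After 4 (gg): row=0 col=0 char='_'
After 5 (h): row=0 col=0 char='_'
After 6 (w): row=0 col=2 char='o'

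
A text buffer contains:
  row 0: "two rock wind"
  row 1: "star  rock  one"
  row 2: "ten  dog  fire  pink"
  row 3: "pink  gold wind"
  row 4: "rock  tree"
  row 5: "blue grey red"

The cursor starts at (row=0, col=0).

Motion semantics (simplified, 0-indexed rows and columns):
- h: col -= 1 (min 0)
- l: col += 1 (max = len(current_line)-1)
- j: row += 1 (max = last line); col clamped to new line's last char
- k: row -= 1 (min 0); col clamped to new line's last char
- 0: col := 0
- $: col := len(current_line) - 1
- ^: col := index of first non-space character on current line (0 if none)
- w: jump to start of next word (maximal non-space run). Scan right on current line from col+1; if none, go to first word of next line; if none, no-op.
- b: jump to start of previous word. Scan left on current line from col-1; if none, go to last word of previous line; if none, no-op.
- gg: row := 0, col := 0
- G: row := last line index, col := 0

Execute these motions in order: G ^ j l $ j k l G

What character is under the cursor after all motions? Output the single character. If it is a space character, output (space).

After 1 (G): row=5 col=0 char='b'
After 2 (^): row=5 col=0 char='b'
After 3 (j): row=5 col=0 char='b'
After 4 (l): row=5 col=1 char='l'
After 5 ($): row=5 col=12 char='d'
After 6 (j): row=5 col=12 char='d'
After 7 (k): row=4 col=9 char='e'
After 8 (l): row=4 col=9 char='e'
After 9 (G): row=5 col=0 char='b'

Answer: b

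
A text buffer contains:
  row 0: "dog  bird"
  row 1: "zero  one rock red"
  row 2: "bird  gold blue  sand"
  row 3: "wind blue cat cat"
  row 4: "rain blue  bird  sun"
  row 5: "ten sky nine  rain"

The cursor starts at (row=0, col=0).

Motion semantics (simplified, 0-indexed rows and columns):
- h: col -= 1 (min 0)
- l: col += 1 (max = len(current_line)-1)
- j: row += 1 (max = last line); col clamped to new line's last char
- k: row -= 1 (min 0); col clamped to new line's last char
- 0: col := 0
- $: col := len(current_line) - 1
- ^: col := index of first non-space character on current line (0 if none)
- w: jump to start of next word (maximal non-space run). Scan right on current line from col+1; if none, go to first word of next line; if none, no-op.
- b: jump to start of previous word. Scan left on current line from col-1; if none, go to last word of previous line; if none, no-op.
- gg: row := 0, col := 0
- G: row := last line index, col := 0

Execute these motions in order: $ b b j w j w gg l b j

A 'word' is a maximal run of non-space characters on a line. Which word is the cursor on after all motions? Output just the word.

Answer: zero

Derivation:
After 1 ($): row=0 col=8 char='d'
After 2 (b): row=0 col=5 char='b'
After 3 (b): row=0 col=0 char='d'
After 4 (j): row=1 col=0 char='z'
After 5 (w): row=1 col=6 char='o'
After 6 (j): row=2 col=6 char='g'
After 7 (w): row=2 col=11 char='b'
After 8 (gg): row=0 col=0 char='d'
After 9 (l): row=0 col=1 char='o'
After 10 (b): row=0 col=0 char='d'
After 11 (j): row=1 col=0 char='z'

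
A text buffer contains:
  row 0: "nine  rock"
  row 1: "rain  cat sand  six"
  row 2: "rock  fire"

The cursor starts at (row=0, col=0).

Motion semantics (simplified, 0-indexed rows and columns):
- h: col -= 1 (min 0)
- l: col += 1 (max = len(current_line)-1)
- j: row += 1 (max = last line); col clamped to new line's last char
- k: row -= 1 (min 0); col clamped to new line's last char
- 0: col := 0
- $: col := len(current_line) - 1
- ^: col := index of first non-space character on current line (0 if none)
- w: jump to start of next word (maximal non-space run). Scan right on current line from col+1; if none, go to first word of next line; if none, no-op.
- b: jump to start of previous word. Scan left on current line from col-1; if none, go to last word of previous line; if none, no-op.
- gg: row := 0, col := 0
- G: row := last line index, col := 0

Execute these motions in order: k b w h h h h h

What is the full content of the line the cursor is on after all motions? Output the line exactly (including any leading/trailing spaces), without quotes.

After 1 (k): row=0 col=0 char='n'
After 2 (b): row=0 col=0 char='n'
After 3 (w): row=0 col=6 char='r'
After 4 (h): row=0 col=5 char='_'
After 5 (h): row=0 col=4 char='_'
After 6 (h): row=0 col=3 char='e'
After 7 (h): row=0 col=2 char='n'
After 8 (h): row=0 col=1 char='i'

Answer: nine  rock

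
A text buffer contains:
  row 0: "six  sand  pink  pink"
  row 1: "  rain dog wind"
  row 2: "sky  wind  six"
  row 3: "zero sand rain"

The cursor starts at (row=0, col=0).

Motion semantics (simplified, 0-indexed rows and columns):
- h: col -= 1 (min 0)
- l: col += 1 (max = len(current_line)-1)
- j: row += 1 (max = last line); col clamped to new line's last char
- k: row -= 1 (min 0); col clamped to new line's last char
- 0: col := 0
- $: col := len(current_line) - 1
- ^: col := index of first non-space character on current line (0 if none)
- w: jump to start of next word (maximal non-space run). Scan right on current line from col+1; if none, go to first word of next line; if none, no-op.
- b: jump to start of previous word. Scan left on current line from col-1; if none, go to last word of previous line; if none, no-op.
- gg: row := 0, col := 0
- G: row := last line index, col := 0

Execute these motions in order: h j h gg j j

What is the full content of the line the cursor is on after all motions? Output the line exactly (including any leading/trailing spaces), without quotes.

After 1 (h): row=0 col=0 char='s'
After 2 (j): row=1 col=0 char='_'
After 3 (h): row=1 col=0 char='_'
After 4 (gg): row=0 col=0 char='s'
After 5 (j): row=1 col=0 char='_'
After 6 (j): row=2 col=0 char='s'

Answer: sky  wind  six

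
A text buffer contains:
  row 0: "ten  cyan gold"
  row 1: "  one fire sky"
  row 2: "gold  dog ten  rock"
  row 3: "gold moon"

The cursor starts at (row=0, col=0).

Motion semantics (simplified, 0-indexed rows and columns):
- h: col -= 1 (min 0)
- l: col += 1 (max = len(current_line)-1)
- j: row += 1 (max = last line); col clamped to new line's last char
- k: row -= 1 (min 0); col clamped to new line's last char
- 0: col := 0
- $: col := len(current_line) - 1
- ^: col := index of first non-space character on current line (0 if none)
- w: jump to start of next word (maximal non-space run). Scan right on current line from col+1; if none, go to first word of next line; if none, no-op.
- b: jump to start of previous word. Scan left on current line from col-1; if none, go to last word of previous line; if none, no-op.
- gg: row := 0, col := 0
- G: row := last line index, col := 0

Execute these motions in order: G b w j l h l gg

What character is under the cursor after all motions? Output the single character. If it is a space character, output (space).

After 1 (G): row=3 col=0 char='g'
After 2 (b): row=2 col=15 char='r'
After 3 (w): row=3 col=0 char='g'
After 4 (j): row=3 col=0 char='g'
After 5 (l): row=3 col=1 char='o'
After 6 (h): row=3 col=0 char='g'
After 7 (l): row=3 col=1 char='o'
After 8 (gg): row=0 col=0 char='t'

Answer: t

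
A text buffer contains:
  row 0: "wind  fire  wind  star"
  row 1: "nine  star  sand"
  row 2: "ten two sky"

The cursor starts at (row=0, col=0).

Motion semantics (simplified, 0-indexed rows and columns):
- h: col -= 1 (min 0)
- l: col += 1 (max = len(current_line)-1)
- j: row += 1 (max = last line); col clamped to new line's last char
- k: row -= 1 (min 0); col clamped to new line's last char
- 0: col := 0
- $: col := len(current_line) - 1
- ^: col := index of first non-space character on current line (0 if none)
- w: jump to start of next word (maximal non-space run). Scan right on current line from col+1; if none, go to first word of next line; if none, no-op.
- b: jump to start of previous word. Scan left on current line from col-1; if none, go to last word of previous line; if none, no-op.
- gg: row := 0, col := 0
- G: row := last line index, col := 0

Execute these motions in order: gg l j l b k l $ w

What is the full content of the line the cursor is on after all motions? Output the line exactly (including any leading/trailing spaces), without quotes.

After 1 (gg): row=0 col=0 char='w'
After 2 (l): row=0 col=1 char='i'
After 3 (j): row=1 col=1 char='i'
After 4 (l): row=1 col=2 char='n'
After 5 (b): row=1 col=0 char='n'
After 6 (k): row=0 col=0 char='w'
After 7 (l): row=0 col=1 char='i'
After 8 ($): row=0 col=21 char='r'
After 9 (w): row=1 col=0 char='n'

Answer: nine  star  sand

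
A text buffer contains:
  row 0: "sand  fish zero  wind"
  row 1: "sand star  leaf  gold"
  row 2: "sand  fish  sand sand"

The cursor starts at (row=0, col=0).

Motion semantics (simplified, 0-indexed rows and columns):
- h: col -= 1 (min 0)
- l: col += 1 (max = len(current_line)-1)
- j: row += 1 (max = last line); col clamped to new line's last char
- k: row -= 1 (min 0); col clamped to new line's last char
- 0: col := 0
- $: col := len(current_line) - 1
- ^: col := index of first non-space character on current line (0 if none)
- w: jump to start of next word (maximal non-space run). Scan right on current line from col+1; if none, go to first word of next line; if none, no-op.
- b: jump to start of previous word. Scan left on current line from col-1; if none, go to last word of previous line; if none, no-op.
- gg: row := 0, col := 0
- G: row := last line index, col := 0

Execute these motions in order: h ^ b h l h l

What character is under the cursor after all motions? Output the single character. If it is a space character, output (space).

Answer: a

Derivation:
After 1 (h): row=0 col=0 char='s'
After 2 (^): row=0 col=0 char='s'
After 3 (b): row=0 col=0 char='s'
After 4 (h): row=0 col=0 char='s'
After 5 (l): row=0 col=1 char='a'
After 6 (h): row=0 col=0 char='s'
After 7 (l): row=0 col=1 char='a'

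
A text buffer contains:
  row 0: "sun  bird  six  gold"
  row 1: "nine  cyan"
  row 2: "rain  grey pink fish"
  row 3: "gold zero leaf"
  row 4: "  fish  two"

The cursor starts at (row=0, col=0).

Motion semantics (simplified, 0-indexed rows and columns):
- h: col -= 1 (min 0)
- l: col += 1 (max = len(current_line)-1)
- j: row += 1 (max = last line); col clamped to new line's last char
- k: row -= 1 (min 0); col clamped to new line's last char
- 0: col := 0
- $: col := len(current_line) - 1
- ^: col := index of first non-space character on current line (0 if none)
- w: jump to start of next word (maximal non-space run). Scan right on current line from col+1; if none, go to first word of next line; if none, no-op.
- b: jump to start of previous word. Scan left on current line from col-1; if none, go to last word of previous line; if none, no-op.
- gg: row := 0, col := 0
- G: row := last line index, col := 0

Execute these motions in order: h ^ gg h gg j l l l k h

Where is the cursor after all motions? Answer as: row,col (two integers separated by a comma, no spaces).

Answer: 0,2

Derivation:
After 1 (h): row=0 col=0 char='s'
After 2 (^): row=0 col=0 char='s'
After 3 (gg): row=0 col=0 char='s'
After 4 (h): row=0 col=0 char='s'
After 5 (gg): row=0 col=0 char='s'
After 6 (j): row=1 col=0 char='n'
After 7 (l): row=1 col=1 char='i'
After 8 (l): row=1 col=2 char='n'
After 9 (l): row=1 col=3 char='e'
After 10 (k): row=0 col=3 char='_'
After 11 (h): row=0 col=2 char='n'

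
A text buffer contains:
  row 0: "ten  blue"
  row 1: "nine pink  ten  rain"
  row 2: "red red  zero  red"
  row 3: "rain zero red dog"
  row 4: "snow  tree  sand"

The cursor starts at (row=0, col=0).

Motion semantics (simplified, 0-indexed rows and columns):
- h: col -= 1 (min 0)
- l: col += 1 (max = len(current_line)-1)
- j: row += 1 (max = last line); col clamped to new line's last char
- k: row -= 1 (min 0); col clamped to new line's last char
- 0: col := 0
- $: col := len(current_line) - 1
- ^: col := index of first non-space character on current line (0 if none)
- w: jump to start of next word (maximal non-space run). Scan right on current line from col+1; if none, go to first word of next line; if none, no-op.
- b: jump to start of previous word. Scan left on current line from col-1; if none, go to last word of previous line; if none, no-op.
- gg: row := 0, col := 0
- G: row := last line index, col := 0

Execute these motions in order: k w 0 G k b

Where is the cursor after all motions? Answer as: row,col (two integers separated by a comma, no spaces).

After 1 (k): row=0 col=0 char='t'
After 2 (w): row=0 col=5 char='b'
After 3 (0): row=0 col=0 char='t'
After 4 (G): row=4 col=0 char='s'
After 5 (k): row=3 col=0 char='r'
After 6 (b): row=2 col=15 char='r'

Answer: 2,15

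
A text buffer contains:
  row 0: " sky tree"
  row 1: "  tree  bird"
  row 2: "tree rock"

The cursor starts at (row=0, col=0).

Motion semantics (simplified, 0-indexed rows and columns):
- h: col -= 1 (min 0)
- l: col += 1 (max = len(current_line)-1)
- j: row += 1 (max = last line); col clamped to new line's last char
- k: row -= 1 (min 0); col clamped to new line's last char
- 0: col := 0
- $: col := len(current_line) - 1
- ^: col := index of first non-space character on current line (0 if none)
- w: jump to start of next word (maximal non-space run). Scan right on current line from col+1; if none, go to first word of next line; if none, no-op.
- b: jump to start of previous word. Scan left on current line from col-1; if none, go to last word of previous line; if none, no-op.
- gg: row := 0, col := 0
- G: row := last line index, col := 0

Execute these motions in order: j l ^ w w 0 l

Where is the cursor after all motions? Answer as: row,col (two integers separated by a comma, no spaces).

After 1 (j): row=1 col=0 char='_'
After 2 (l): row=1 col=1 char='_'
After 3 (^): row=1 col=2 char='t'
After 4 (w): row=1 col=8 char='b'
After 5 (w): row=2 col=0 char='t'
After 6 (0): row=2 col=0 char='t'
After 7 (l): row=2 col=1 char='r'

Answer: 2,1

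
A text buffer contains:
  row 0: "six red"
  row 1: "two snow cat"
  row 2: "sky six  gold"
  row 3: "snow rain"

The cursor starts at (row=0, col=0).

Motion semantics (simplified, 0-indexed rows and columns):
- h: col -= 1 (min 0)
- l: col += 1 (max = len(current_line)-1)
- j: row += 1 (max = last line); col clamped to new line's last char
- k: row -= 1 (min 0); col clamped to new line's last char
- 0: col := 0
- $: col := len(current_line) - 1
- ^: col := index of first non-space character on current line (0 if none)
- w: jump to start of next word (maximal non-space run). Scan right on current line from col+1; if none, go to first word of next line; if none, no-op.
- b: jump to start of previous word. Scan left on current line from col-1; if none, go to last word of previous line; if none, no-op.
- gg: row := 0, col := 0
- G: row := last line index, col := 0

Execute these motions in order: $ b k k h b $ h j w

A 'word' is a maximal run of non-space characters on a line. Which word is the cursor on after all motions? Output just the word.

After 1 ($): row=0 col=6 char='d'
After 2 (b): row=0 col=4 char='r'
After 3 (k): row=0 col=4 char='r'
After 4 (k): row=0 col=4 char='r'
After 5 (h): row=0 col=3 char='_'
After 6 (b): row=0 col=0 char='s'
After 7 ($): row=0 col=6 char='d'
After 8 (h): row=0 col=5 char='e'
After 9 (j): row=1 col=5 char='n'
After 10 (w): row=1 col=9 char='c'

Answer: cat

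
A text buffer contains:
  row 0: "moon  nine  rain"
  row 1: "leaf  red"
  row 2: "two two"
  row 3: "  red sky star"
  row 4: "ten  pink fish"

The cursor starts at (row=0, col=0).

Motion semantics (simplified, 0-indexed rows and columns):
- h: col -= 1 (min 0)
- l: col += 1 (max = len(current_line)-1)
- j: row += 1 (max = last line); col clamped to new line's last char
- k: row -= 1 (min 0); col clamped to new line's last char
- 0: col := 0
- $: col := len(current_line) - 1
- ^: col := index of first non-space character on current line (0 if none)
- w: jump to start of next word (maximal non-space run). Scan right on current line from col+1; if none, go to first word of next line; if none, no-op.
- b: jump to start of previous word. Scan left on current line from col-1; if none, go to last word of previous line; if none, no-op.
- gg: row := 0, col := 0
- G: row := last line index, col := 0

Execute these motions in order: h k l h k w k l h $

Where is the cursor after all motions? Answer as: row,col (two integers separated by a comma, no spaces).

Answer: 0,15

Derivation:
After 1 (h): row=0 col=0 char='m'
After 2 (k): row=0 col=0 char='m'
After 3 (l): row=0 col=1 char='o'
After 4 (h): row=0 col=0 char='m'
After 5 (k): row=0 col=0 char='m'
After 6 (w): row=0 col=6 char='n'
After 7 (k): row=0 col=6 char='n'
After 8 (l): row=0 col=7 char='i'
After 9 (h): row=0 col=6 char='n'
After 10 ($): row=0 col=15 char='n'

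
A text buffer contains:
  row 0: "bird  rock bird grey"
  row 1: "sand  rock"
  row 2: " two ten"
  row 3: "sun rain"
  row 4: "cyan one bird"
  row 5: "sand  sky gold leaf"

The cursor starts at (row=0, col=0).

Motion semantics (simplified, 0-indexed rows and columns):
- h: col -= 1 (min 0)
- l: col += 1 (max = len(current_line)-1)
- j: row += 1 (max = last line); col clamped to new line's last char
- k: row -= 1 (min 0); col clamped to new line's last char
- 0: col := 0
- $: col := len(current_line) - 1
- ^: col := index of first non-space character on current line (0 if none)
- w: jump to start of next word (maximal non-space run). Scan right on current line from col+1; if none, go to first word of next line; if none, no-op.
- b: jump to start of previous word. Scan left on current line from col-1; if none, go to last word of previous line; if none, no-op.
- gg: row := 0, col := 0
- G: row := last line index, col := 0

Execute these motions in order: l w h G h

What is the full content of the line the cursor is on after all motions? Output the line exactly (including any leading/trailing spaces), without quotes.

After 1 (l): row=0 col=1 char='i'
After 2 (w): row=0 col=6 char='r'
After 3 (h): row=0 col=5 char='_'
After 4 (G): row=5 col=0 char='s'
After 5 (h): row=5 col=0 char='s'

Answer: sand  sky gold leaf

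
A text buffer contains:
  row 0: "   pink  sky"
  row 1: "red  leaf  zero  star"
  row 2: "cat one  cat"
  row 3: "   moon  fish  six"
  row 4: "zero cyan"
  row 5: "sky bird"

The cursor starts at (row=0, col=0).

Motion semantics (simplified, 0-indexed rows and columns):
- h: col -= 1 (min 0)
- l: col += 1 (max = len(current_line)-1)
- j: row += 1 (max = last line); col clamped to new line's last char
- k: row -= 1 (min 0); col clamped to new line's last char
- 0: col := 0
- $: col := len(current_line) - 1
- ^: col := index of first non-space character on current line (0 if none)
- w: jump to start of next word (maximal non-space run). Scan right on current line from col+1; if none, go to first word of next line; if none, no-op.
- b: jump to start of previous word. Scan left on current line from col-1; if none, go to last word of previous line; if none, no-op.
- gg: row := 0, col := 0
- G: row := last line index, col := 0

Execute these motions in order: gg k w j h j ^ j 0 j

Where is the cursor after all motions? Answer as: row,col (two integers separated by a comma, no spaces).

Answer: 4,0

Derivation:
After 1 (gg): row=0 col=0 char='_'
After 2 (k): row=0 col=0 char='_'
After 3 (w): row=0 col=3 char='p'
After 4 (j): row=1 col=3 char='_'
After 5 (h): row=1 col=2 char='d'
After 6 (j): row=2 col=2 char='t'
After 7 (^): row=2 col=0 char='c'
After 8 (j): row=3 col=0 char='_'
After 9 (0): row=3 col=0 char='_'
After 10 (j): row=4 col=0 char='z'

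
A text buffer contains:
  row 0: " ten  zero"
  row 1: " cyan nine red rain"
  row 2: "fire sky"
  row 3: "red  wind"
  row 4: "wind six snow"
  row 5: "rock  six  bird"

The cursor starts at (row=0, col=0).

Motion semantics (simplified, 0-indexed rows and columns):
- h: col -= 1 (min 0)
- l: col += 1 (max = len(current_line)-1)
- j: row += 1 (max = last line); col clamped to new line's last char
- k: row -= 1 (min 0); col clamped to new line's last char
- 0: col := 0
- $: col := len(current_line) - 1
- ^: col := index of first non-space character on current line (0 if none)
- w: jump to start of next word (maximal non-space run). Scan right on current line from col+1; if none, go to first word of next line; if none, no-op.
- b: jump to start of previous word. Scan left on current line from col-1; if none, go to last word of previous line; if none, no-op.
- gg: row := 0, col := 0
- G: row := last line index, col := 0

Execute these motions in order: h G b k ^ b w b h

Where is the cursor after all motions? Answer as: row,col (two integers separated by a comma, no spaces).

After 1 (h): row=0 col=0 char='_'
After 2 (G): row=5 col=0 char='r'
After 3 (b): row=4 col=9 char='s'
After 4 (k): row=3 col=8 char='d'
After 5 (^): row=3 col=0 char='r'
After 6 (b): row=2 col=5 char='s'
After 7 (w): row=3 col=0 char='r'
After 8 (b): row=2 col=5 char='s'
After 9 (h): row=2 col=4 char='_'

Answer: 2,4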